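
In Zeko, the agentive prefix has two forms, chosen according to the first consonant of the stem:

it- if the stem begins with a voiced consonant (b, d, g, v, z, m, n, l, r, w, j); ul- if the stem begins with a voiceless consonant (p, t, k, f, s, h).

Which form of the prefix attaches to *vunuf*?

Since the first consonant of *vunuf* is /v/ (voiced), it takes it-.

it-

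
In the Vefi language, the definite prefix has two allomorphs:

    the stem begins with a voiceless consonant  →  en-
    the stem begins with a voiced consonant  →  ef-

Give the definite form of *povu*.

Since the first consonant of *povu* is /p/ (voiceless), it takes en-, giving *enpovu*.

enpovu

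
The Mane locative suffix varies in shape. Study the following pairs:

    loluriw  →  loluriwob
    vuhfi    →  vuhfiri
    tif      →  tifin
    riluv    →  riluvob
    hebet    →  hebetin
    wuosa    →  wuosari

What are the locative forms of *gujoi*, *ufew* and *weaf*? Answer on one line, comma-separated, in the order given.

The alternation tracks the final sound of the stem — -in when the stem ends in a voiceless consonant (*tif*, *hebet*); -ob when the stem ends in a voiced consonant (*loluriw*, *riluv*); -ri when the stem ends in a vowel (*vuhfi*, *wuosa*).
Since the final sound of *gujoi* is /i/ (a vowel), it takes -ri, giving *gujoiri*.
The final sound of *ufew* is /w/, which is a voiced consonant, so the suffix is -ob, giving *ufewob*.
The final sound of *weaf* is /f/, which is a voiceless consonant, so the suffix is -in, giving *weafin*.

gujoiri, ufewob, weafin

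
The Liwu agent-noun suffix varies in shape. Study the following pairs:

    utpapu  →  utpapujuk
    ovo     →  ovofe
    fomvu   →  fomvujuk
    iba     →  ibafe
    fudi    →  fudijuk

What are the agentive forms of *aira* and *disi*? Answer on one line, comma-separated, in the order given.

Looking at the last vowel of each stem: -juk when the last vowel of the stem is a high vowel (*utpapu*, *fomvu*, *fudi*); -fe when the last vowel of the stem is a non-high vowel (*ovo*, *iba*).
*aira*: last vowel = /a/, a non-high vowel → -fe → *airafe*.
The last vowel of *disi* is /i/, which is a high vowel, so the suffix is -juk, giving *disijuk*.

airafe, disijuk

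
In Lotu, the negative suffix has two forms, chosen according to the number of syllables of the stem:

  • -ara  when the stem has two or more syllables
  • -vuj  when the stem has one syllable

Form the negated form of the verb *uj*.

ujvuj

*uj* (one syllable) → -vuj → *ujvuj*.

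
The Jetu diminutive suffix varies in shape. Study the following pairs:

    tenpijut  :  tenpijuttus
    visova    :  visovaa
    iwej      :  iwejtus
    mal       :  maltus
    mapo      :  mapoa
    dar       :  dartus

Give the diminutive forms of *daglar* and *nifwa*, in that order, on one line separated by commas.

daglartus, nifwaa

The suffix is conditioned by the final sound: -tus when the stem ends in a consonant (*tenpijut*, *iwej*, *mal*, *dar*); -a when the stem ends in a vowel (*visova*, *mapo*).
The final sound of *daglar* is /r/, which is a consonant, so the suffix is -tus, giving *daglartus*.
*nifwa* — final sound /a/ (a vowel) → -a → *nifwaa*.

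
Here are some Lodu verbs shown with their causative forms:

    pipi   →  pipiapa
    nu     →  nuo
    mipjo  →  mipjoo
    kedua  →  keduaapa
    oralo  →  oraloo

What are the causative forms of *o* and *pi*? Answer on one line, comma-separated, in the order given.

oo, piapa

The pattern is rounding harmony: -o when the last vowel of the stem is a rounded vowel (*nu*, *mipjo*, *oralo*); -apa when the last vowel of the stem is an unrounded vowel (*pipi*, *kedua*).
The last vowel of *o* is /o/, which is a rounded vowel, so the suffix is -o, giving *oo*.
The last vowel of *pi* is /i/, which is an unrounded vowel, so the suffix is -apa, giving *piapa*.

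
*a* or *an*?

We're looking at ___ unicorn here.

a

The indefinite article is chosen by the initial *sound* of the following word, not its spelling.
*unicorn* begins with the sound /juː/ (u pronounced /juː/) — a consonant sound.
So the article is *a*: We're looking at a unicorn here.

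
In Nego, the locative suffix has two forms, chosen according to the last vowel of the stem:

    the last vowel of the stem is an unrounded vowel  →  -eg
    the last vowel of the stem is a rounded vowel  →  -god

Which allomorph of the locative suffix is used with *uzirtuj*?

Since the last vowel of *uzirtuj* is /u/ (a rounded vowel), it takes -god.

-god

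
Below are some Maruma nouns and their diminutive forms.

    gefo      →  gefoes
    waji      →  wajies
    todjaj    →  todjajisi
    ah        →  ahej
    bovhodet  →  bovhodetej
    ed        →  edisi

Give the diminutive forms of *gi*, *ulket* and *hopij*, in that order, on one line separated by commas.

gies, ulketej, hopijisi

The suffix is conditioned by the final sound: -ej when the stem ends in a voiceless consonant (*ah*, *bovhodet*); -isi when the stem ends in a voiced consonant (*todjaj*, *ed*); -es when the stem ends in a vowel (*gefo*, *waji*).
The final sound of *gi* is /i/, which is a vowel, so the suffix is -es, giving *gies*.
Since the final sound of *ulket* is /t/ (a voiceless consonant), it takes -ej, giving *ulketej*.
*hopij*: final sound = /j/, a voiced consonant → -isi → *hopijisi*.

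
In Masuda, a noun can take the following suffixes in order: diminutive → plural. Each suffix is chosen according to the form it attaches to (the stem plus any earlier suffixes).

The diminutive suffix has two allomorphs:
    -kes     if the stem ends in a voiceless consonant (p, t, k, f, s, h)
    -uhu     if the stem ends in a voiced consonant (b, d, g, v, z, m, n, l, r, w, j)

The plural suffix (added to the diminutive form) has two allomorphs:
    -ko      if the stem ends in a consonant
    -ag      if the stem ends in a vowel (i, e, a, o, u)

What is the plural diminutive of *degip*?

The final consonant of *degip* is /p/, which is voiceless, so the diminutive suffix is -kes, giving *degipkes*.
The diminutive form *degipkes*: final sound = /s/, a consonant → -ko → *degipkesko*.

degipkesko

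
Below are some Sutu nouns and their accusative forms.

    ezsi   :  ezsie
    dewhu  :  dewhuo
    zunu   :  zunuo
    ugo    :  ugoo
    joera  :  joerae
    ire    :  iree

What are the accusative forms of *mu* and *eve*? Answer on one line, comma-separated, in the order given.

muo, evee

The suffix is conditioned by the last vowel: -o when the last vowel of the stem is a rounded vowel (*dewhu*, *zunu*, *ugo*); -e when the last vowel of the stem is an unrounded vowel (*ezsi*, *joera*, *ire*).
*mu* — last vowel /u/ (a rounded vowel) → -o → *muo*.
*eve* — last vowel /e/ (an unrounded vowel) → -e → *evee*.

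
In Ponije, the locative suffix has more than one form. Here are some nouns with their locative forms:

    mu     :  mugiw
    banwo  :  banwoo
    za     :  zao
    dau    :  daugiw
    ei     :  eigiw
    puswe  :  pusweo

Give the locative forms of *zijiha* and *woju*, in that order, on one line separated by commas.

zijihao, wojugiw

Looking at the last vowel of each stem: -giw when the last vowel of the stem is a high vowel (*mu*, *dau*, *ei*); -o when the last vowel of the stem is a non-high vowel (*banwo*, *za*, *puswe*).
Since the last vowel of *zijiha* is /a/ (a non-high vowel), it takes -o, giving *zijihao*.
Since the last vowel of *woju* is /u/ (a high vowel), it takes -giw, giving *wojugiw*.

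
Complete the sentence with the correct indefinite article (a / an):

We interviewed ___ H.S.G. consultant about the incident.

The indefinite article is chosen by the initial *sound* of the following word, not its spelling.
The initialism *H.S.G.* is read letter by letter; the first letter, H, is pronounced /eɪtʃ/, which begins with a vowel sound.
So the article is *an*: We interviewed an H.S.G. consultant about the incident.

an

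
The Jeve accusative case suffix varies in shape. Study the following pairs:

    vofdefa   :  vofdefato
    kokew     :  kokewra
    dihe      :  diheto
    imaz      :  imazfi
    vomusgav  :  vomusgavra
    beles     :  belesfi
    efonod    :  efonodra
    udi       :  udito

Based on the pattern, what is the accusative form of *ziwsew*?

The alternation tracks the final sound of the stem — -fi when the stem ends in a sibilant (*imaz*, *beles*); -ra when the stem ends in a non-sibilant consonant (*kokew*, *vomusgav*, *efonod*); -to when the stem ends in a vowel (*vofdefa*, *dihe*, *udi*).
Since the final sound of *ziwsew* is /w/ (a non-sibilant consonant), it takes -ra, giving *ziwsewra*.

ziwsewra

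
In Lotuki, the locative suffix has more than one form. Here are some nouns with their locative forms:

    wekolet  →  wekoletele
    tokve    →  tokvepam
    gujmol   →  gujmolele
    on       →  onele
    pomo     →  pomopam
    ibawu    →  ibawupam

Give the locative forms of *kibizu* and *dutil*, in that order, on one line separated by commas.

kibizupam, dutilele

Looking at the final sound of each stem: -ele when the stem ends in a consonant (*wekolet*, *gujmol*, *on*); -pam when the stem ends in a vowel (*tokve*, *pomo*, *ibawu*).
The final sound of *kibizu* is /u/, which is a vowel, so the suffix is -pam, giving *kibizupam*.
The final sound of *dutil* is /l/, which is a consonant, so the suffix is -ele, giving *dutilele*.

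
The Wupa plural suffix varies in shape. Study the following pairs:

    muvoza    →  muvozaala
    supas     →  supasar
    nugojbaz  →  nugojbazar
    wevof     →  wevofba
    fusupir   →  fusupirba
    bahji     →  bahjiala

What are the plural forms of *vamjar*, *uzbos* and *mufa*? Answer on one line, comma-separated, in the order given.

vamjarba, uzbosar, mufaala

Looking at the final sound of each stem: -ar when the stem ends in a sibilant (*supas*, *nugojbaz*); -ba when the stem ends in a non-sibilant consonant (*wevof*, *fusupir*); -ala when the stem ends in a vowel (*muvoza*, *bahji*).
Since the final sound of *vamjar* is /r/ (a non-sibilant consonant), it takes -ba, giving *vamjarba*.
The final sound of *uzbos* is /s/, which is a sibilant, so the suffix is -ar, giving *uzbosar*.
Since the final sound of *mufa* is /a/ (a vowel), it takes -ala, giving *mufaala*.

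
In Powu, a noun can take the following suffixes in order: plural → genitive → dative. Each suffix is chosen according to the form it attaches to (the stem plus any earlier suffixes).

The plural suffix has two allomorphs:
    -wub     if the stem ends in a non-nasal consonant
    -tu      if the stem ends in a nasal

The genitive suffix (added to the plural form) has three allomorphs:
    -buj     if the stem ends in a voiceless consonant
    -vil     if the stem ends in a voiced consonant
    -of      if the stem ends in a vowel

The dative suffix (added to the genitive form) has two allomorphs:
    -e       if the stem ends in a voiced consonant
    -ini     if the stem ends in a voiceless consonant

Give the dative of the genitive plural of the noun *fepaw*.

Since the final consonant of *fepaw* is /w/ (non-nasal), it takes -wub, giving *fepawwub*.
Since the final sound of the plural form *fepawwub* is /b/ (a voiced consonant), it takes -vil, giving *fepawwubvil*.
Since the final consonant of the genitive form *fepawwubvil* is /l/ (voiced), it takes -e, giving *fepawwubvile*.

fepawwubvile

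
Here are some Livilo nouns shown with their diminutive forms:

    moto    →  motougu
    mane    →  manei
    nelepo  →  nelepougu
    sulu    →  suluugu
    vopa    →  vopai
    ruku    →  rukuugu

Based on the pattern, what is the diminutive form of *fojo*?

fojougu

The pattern is rounding harmony: -ugu when the last vowel of the stem is a rounded vowel (*moto*, *nelepo*, *sulu*, *ruku*); -i when the last vowel of the stem is an unrounded vowel (*mane*, *vopa*).
*fojo* — last vowel /o/ (a rounded vowel) → -ugu → *fojougu*.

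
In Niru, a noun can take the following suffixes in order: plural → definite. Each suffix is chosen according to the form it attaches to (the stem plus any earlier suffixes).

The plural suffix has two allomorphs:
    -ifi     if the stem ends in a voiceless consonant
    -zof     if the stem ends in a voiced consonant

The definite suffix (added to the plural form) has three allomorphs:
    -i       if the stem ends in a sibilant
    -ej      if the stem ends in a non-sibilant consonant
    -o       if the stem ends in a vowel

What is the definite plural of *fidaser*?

Since the final consonant of *fidaser* is /r/ (voiced), it takes -zof, giving *fidaserzof*.
The plural form *fidaserzof*: final sound = /f/, a non-sibilant consonant → -ej → *fidaserzofej*.

fidaserzofej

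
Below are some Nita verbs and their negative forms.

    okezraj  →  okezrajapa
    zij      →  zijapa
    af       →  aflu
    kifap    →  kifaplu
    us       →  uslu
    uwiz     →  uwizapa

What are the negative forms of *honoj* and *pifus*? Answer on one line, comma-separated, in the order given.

The suffix is conditioned by the final consonant: -lu when the stem ends in a voiceless consonant (*af*, *kifap*, *us*); -apa when the stem ends in a voiced consonant (*okezraj*, *zij*, *uwiz*).
Since the final consonant of *honoj* is /j/ (voiced), it takes -apa, giving *honojapa*.
*pifus*: final consonant = /s/, voiceless → -lu → *pifuslu*.

honojapa, pifuslu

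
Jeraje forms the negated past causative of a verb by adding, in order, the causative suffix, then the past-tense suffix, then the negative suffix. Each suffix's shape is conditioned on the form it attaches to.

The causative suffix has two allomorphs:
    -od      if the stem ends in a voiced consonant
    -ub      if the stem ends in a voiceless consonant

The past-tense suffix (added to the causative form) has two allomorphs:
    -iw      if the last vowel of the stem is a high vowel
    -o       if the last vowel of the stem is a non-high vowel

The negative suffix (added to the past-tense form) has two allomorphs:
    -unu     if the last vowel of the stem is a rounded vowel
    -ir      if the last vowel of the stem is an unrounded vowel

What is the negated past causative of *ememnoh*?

*ememnoh* — final consonant /h/ (voiceless) → -ub → *ememnohub*.
The causative form *ememnohub* — last vowel /u/ (a high vowel) → -iw → *ememnohubiw*.
The past-tense form *ememnohubiw*: last vowel = /i/, an unrounded vowel → -ir → *ememnohubiwir*.

ememnohubiwir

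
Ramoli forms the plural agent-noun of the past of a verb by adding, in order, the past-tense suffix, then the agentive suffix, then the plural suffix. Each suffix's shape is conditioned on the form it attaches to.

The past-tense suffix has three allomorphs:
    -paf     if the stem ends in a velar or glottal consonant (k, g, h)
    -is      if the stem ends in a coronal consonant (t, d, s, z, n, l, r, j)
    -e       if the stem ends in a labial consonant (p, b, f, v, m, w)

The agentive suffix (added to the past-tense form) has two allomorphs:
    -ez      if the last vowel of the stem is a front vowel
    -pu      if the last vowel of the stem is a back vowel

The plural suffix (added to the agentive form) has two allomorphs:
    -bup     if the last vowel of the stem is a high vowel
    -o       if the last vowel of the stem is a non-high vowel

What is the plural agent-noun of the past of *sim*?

*sim*: final consonant = /m/, labial → -e → *sime*.
The past-tense form *sime*: last vowel = /e/, a front vowel → -ez → *simeez*.
The agentive form *simeez* — last vowel /e/ (a non-high vowel) → -o → *simeezo*.

simeezo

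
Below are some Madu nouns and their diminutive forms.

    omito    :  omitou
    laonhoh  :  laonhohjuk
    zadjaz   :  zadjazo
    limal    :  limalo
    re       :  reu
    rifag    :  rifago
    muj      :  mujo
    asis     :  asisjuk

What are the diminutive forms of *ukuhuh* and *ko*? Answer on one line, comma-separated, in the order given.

The pattern is voicing of the final sound: -juk when the stem ends in a voiceless consonant (*laonhoh*, *asis*); -o when the stem ends in a voiced consonant (*zadjaz*, *limal*, *rifag*, *muj*); -u when the stem ends in a vowel (*omito*, *re*).
The final sound of *ukuhuh* is /h/, which is a voiceless consonant, so the suffix is -juk, giving *ukuhuhjuk*.
*ko*: final sound = /o/, a vowel → -u → *kou*.

ukuhuhjuk, kou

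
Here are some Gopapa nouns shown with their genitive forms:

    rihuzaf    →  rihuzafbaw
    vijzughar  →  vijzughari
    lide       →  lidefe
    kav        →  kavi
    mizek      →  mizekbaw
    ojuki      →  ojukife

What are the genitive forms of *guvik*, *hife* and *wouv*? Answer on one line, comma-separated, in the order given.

The alternation tracks the final sound of the stem — -baw when the stem ends in a voiceless consonant (*rihuzaf*, *mizek*); -i when the stem ends in a voiced consonant (*vijzughar*, *kav*); -fe when the stem ends in a vowel (*lide*, *ojuki*).
Since the final sound of *guvik* is /k/ (a voiceless consonant), it takes -baw, giving *guvikbaw*.
*hife*: final sound = /e/, a vowel → -fe → *hifefe*.
The final sound of *wouv* is /v/, which is a voiced consonant, so the suffix is -i, giving *wouvi*.

guvikbaw, hifefe, wouvi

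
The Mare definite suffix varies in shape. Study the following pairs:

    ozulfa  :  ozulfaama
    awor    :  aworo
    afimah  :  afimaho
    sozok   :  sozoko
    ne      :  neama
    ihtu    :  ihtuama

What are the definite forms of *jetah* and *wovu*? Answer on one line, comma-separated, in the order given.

The alternation tracks the final sound of the stem — -o when the stem ends in a consonant (*awor*, *afimah*, *sozok*); -ama when the stem ends in a vowel (*ozulfa*, *ne*, *ihtu*).
*jetah*: final sound = /h/, a consonant → -o → *jetaho*.
Since the final sound of *wovu* is /u/ (a vowel), it takes -ama, giving *wovuama*.

jetaho, wovuama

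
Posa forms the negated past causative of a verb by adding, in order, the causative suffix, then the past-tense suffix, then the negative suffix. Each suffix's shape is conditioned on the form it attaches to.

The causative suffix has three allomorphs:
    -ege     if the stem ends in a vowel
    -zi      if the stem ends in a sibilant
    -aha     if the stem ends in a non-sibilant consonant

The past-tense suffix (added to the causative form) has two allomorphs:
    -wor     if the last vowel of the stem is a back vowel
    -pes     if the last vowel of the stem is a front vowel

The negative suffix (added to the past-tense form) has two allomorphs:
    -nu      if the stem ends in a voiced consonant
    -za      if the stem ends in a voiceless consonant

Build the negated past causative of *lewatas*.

lewataszipesza

The final sound of *lewatas* is /s/, which is a sibilant, so the causative suffix is -zi, giving *lewataszi*.
The last vowel of the causative form *lewataszi* is /i/, which is a front vowel, so the past-tense suffix is -pes, giving *lewataszipes*.
The final consonant of the past-tense form *lewataszipes* is /s/, which is voiceless, so the negative suffix is -za, giving *lewataszipesza*.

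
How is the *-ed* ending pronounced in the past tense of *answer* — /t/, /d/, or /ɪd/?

The stem *answer* ends in a voiced sound other than /d/.
The -ed suffix is realized as /ɪd/ after /t, d/; as /t/ after other voiceless consonants; and as /d/ after other voiced sounds.
So -ed on *answer* is pronounced /d/.

/d/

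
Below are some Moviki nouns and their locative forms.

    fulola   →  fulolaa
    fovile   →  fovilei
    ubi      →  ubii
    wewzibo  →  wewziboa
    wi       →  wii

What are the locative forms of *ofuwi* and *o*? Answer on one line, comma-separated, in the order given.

ofuwii, oa

The suffix is conditioned by the last vowel: -i when the last vowel of the stem is a front vowel (*fovile*, *ubi*, *wi*); -a when the last vowel of the stem is a back vowel (*fulola*, *wewzibo*).
The last vowel of *ofuwi* is /i/, which is a front vowel, so the suffix is -i, giving *ofuwii*.
*o* — last vowel /o/ (a back vowel) → -a → *oa*.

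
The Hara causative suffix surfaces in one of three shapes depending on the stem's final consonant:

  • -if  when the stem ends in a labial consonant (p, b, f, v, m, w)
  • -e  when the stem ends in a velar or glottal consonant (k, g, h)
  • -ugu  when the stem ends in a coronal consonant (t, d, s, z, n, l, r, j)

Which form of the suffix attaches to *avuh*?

Since the final consonant of *avuh* is /h/ (velar/glottal), it takes -e.

-e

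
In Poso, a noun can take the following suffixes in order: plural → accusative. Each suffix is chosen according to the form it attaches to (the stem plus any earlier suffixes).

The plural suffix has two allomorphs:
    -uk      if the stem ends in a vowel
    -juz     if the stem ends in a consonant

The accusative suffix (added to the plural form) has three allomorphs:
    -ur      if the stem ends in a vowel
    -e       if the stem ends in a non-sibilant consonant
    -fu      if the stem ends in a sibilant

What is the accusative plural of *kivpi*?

kivpiuke

*kivpi* — final sound /i/ (a vowel) → -uk → *kivpiuk*.
The final sound of the plural form *kivpiuk* is /k/, which is a non-sibilant consonant, so the accusative suffix is -e, giving *kivpiuke*.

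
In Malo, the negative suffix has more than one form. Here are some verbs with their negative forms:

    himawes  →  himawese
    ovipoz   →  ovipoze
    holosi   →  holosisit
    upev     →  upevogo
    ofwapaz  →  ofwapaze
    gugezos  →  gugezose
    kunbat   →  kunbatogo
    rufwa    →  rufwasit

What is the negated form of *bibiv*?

Looking at the final sound of each stem: -e when the stem ends in a sibilant (*himawes*, *ovipoz*, *ofwapaz*, *gugezos*); -ogo when the stem ends in a non-sibilant consonant (*upev*, *kunbat*); -sit when the stem ends in a vowel (*holosi*, *rufwa*).
*bibiv*: final sound = /v/, a non-sibilant consonant → -ogo → *bibivogo*.

bibivogo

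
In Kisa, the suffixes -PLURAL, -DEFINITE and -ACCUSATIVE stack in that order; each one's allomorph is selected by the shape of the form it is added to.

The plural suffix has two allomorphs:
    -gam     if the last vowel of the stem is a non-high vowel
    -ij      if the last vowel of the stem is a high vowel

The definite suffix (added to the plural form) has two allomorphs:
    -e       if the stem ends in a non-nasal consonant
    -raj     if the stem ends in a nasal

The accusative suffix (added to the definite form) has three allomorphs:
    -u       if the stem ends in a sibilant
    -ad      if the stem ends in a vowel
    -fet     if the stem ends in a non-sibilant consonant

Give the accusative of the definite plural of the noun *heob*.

*heob*: last vowel = /o/, a non-high vowel → -gam → *heobgam*.
The plural form *heobgam*: final consonant = /m/, a nasal → -raj → *heobgamraj*.
The definite form *heobgamraj* — final sound /j/ (a non-sibilant consonant) → -fet → *heobgamrajfet*.

heobgamrajfet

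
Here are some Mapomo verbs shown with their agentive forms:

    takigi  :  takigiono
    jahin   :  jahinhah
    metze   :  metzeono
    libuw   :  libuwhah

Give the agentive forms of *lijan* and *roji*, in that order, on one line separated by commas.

lijanhah, rojiono

The suffix is conditioned by the final sound: -hah when the stem ends in a consonant (*jahin*, *libuw*); -ono when the stem ends in a vowel (*takigi*, *metze*).
*lijan* — final sound /n/ (a consonant) → -hah → *lijanhah*.
*roji* — final sound /i/ (a vowel) → -ono → *rojiono*.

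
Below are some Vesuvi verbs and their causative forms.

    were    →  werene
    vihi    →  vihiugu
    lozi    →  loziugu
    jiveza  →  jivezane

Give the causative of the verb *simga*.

simgane

The pattern is height harmony: -ugu when the last vowel of the stem is a high vowel (*vihi*, *lozi*); -ne when the last vowel of the stem is a non-high vowel (*were*, *jiveza*).
*simga*: last vowel = /a/, a non-high vowel → -ne → *simgane*.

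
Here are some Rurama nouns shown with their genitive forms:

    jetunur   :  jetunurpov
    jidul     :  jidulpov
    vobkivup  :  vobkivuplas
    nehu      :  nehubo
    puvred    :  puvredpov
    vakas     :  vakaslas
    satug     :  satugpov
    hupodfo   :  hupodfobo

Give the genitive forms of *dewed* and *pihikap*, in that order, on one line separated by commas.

The pattern is voicing of the final sound: -las when the stem ends in a voiceless consonant (*vobkivup*, *vakas*); -pov when the stem ends in a voiced consonant (*jetunur*, *jidul*, *puvred*, *satug*); -bo when the stem ends in a vowel (*nehu*, *hupodfo*).
*dewed*: final sound = /d/, a voiced consonant → -pov → *dewedpov*.
The final sound of *pihikap* is /p/, which is a voiceless consonant, so the suffix is -las, giving *pihikaplas*.

dewedpov, pihikaplas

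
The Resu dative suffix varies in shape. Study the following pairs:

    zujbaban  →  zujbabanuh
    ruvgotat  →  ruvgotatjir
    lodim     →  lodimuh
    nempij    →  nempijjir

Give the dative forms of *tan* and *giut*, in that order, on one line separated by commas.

tanuh, giutjir

The alternation tracks the final consonant of the stem — -uh when the stem ends in a nasal (*zujbaban*, *lodim*); -jir when the stem ends in a non-nasal consonant (*ruvgotat*, *nempij*).
The final consonant of *tan* is /n/, which is a nasal, so the suffix is -uh, giving *tanuh*.
*giut* — final consonant /t/ (non-nasal) → -jir → *giutjir*.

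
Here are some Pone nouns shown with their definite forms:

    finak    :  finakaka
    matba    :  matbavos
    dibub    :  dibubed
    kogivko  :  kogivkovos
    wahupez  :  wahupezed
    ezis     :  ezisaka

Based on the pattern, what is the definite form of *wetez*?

wetezed

The alternation tracks the final sound of the stem — -aka when the stem ends in a voiceless consonant (*finak*, *ezis*); -ed when the stem ends in a voiced consonant (*dibub*, *wahupez*); -vos when the stem ends in a vowel (*matba*, *kogivko*).
*wetez*: final sound = /z/, a voiced consonant → -ed → *wetezed*.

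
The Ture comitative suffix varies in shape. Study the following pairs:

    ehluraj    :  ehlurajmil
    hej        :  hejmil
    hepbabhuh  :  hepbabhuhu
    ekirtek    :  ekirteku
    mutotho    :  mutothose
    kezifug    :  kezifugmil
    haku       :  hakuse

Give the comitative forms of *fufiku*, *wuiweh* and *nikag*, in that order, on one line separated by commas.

Looking at the final sound of each stem: -u when the stem ends in a voiceless consonant (*hepbabhuh*, *ekirtek*); -mil when the stem ends in a voiced consonant (*ehluraj*, *hej*, *kezifug*); -se when the stem ends in a vowel (*mutotho*, *haku*).
The final sound of *fufiku* is /u/, which is a vowel, so the suffix is -se, giving *fufikuse*.
Since the final sound of *wuiweh* is /h/ (a voiceless consonant), it takes -u, giving *wuiwehu*.
The final sound of *nikag* is /g/, which is a voiced consonant, so the suffix is -mil, giving *nikagmil*.

fufikuse, wuiwehu, nikagmil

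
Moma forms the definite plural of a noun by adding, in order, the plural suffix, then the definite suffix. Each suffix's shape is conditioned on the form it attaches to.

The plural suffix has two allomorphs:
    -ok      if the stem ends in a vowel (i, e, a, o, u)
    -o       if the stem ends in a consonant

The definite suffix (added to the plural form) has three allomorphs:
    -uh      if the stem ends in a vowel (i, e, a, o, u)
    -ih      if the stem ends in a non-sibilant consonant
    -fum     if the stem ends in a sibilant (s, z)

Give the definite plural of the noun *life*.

Since the final sound of *life* is /e/ (a vowel), it takes -ok, giving *lifeok*.
The final sound of the plural form *lifeok* is /k/, which is a non-sibilant consonant, so the definite suffix is -ih, giving *lifeokih*.

lifeokih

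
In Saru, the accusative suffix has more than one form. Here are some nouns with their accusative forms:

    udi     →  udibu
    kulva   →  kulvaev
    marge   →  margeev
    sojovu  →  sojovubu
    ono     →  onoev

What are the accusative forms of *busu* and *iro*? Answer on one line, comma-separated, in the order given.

busubu, iroev

The pattern is height harmony: -bu when the last vowel of the stem is a high vowel (*udi*, *sojovu*); -ev when the last vowel of the stem is a non-high vowel (*kulva*, *marge*, *ono*).
The last vowel of *busu* is /u/, which is a high vowel, so the suffix is -bu, giving *busubu*.
*iro* — last vowel /o/ (a non-high vowel) → -ev → *iroev*.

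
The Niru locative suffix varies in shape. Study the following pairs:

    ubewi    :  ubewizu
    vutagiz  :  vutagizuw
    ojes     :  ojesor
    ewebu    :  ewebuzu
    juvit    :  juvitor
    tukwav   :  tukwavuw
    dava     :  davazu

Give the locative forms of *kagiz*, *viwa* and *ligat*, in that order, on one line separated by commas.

kagizuw, viwazu, ligator

Looking at the final sound of each stem: -or when the stem ends in a voiceless consonant (*ojes*, *juvit*); -uw when the stem ends in a voiced consonant (*vutagiz*, *tukwav*); -zu when the stem ends in a vowel (*ubewi*, *ewebu*, *dava*).
*kagiz* — final sound /z/ (a voiced consonant) → -uw → *kagizuw*.
Since the final sound of *viwa* is /a/ (a vowel), it takes -zu, giving *viwazu*.
Since the final sound of *ligat* is /t/ (a voiceless consonant), it takes -or, giving *ligator*.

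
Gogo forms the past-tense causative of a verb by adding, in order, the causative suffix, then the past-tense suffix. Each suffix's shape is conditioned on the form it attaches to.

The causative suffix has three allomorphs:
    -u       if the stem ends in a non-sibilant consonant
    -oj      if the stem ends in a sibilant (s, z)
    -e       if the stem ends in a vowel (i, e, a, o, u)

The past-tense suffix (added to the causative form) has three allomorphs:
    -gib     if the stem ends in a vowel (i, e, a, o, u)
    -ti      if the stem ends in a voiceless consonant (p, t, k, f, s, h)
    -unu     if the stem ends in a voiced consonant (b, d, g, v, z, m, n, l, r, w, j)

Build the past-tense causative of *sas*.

sasojunu

Since the final sound of *sas* is /s/ (a sibilant), it takes -oj, giving *sasoj*.
Since the final sound of the causative form *sasoj* is /j/ (a voiced consonant), it takes -unu, giving *sasojunu*.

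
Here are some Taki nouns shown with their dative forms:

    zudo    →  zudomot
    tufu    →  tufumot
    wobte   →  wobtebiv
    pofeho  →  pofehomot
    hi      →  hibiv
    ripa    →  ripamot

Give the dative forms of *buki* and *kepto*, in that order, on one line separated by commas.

The suffix is conditioned by the last vowel: -biv when the last vowel of the stem is a front vowel (*wobte*, *hi*); -mot when the last vowel of the stem is a back vowel (*zudo*, *tufu*, *pofeho*, *ripa*).
*buki*: last vowel = /i/, a front vowel → -biv → *bukibiv*.
*kepto* — last vowel /o/ (a back vowel) → -mot → *keptomot*.

bukibiv, keptomot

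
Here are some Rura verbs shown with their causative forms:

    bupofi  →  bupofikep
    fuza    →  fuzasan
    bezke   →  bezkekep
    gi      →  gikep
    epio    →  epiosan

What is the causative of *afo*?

afosan

Looking at the last vowel of each stem: -kep when the last vowel of the stem is a front vowel (*bupofi*, *bezke*, *gi*); -san when the last vowel of the stem is a back vowel (*fuza*, *epio*).
*afo*: last vowel = /o/, a back vowel → -san → *afosan*.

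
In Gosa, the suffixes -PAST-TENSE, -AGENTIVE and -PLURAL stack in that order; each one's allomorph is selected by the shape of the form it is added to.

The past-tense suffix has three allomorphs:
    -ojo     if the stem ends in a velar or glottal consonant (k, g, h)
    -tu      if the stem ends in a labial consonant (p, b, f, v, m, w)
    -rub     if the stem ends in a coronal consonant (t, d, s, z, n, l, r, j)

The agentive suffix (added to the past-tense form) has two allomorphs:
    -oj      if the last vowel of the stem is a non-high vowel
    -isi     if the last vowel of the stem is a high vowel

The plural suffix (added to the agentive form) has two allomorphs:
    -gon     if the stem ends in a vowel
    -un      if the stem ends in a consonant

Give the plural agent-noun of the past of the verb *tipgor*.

*tipgor* — final consonant /r/ (coronal) → -rub → *tipgorrub*.
Since the last vowel of the past-tense form *tipgorrub* is /u/ (a high vowel), it takes -isi, giving *tipgorrubisi*.
The agentive form *tipgorrubisi*: final sound = /i/, a vowel → -gon → *tipgorrubisigon*.

tipgorrubisigon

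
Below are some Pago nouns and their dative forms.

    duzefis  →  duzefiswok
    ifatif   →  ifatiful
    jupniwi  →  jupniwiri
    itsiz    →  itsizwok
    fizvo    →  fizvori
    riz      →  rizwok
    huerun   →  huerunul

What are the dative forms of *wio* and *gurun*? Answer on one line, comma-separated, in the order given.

wiori, gurunul

Looking at the final sound of each stem: -wok when the stem ends in a sibilant (*duzefis*, *itsiz*, *riz*); -ul when the stem ends in a non-sibilant consonant (*ifatif*, *huerun*); -ri when the stem ends in a vowel (*jupniwi*, *fizvo*).
*wio*: final sound = /o/, a vowel → -ri → *wiori*.
Since the final sound of *gurun* is /n/ (a non-sibilant consonant), it takes -ul, giving *gurunul*.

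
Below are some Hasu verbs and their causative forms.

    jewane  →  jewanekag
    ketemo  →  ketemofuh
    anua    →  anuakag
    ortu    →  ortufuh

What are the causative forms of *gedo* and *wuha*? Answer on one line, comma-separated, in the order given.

The alternation tracks the last vowel of the stem — -fuh when the last vowel of the stem is a rounded vowel (*ketemo*, *ortu*); -kag when the last vowel of the stem is an unrounded vowel (*jewane*, *anua*).
*gedo*: last vowel = /o/, a rounded vowel → -fuh → *gedofuh*.
Since the last vowel of *wuha* is /a/ (an unrounded vowel), it takes -kag, giving *wuhakag*.

gedofuh, wuhakag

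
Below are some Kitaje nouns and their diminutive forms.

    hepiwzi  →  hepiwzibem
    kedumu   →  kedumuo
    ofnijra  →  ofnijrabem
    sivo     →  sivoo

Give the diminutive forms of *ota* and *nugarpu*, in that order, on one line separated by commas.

otabem, nugarpuo

Looking at the last vowel of each stem: -o when the last vowel of the stem is a rounded vowel (*kedumu*, *sivo*); -bem when the last vowel of the stem is an unrounded vowel (*hepiwzi*, *ofnijra*).
The last vowel of *ota* is /a/, which is an unrounded vowel, so the suffix is -bem, giving *otabem*.
The last vowel of *nugarpu* is /u/, which is a rounded vowel, so the suffix is -o, giving *nugarpuo*.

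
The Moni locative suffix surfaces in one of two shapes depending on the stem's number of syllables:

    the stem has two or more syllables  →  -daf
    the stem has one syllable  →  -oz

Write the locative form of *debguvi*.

*debguvi* has 3 syllables, so the suffix is -daf, giving *debguvidaf*.

debguvidaf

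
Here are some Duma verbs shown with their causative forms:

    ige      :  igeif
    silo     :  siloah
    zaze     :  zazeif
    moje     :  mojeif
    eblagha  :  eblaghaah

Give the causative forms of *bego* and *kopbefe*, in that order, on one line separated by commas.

begoah, kopbefeif

Looking at the last vowel of each stem: -if when the last vowel of the stem is a front vowel (*ige*, *zaze*, *moje*); -ah when the last vowel of the stem is a back vowel (*silo*, *eblagha*).
Since the last vowel of *bego* is /o/ (a back vowel), it takes -ah, giving *begoah*.
*kopbefe* — last vowel /e/ (a front vowel) → -if → *kopbefeif*.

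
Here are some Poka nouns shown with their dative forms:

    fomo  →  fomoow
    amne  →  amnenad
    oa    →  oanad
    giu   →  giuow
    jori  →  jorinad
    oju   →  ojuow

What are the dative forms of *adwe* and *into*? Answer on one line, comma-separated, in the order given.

The alternation tracks the last vowel of the stem — -ow when the last vowel of the stem is a rounded vowel (*fomo*, *giu*, *oju*); -nad when the last vowel of the stem is an unrounded vowel (*amne*, *oa*, *jori*).
*adwe* — last vowel /e/ (an unrounded vowel) → -nad → *adwenad*.
*into* — last vowel /o/ (a rounded vowel) → -ow → *intoow*.

adwenad, intoow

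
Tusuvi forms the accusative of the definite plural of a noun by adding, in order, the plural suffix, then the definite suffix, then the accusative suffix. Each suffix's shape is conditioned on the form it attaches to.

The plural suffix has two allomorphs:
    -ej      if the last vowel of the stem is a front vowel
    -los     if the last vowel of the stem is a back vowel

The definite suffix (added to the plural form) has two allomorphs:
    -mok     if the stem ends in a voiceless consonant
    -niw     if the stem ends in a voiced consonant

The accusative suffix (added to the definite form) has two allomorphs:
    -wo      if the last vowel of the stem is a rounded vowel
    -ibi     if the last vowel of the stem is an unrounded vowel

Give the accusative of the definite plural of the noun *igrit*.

*igrit* — last vowel /i/ (a front vowel) → -ej → *igritej*.
The plural form *igritej* — final consonant /j/ (voiced) → -niw → *igritejniw*.
The definite form *igritejniw* — last vowel /i/ (an unrounded vowel) → -ibi → *igritejniwibi*.

igritejniwibi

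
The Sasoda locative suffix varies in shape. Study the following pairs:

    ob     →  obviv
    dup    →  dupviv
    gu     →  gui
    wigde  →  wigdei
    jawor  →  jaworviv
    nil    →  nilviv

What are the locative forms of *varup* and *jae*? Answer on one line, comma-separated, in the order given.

varupviv, jaei

The suffix is conditioned by the final sound: -viv when the stem ends in a consonant (*ob*, *dup*, *jawor*, *nil*); -i when the stem ends in a vowel (*gu*, *wigde*).
Since the final sound of *varup* is /p/ (a consonant), it takes -viv, giving *varupviv*.
Since the final sound of *jae* is /e/ (a vowel), it takes -i, giving *jaei*.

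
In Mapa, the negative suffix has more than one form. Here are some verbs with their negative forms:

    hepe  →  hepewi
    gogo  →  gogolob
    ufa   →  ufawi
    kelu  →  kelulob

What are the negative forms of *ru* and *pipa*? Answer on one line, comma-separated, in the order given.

The suffix is conditioned by the last vowel: -lob when the last vowel of the stem is a rounded vowel (*gogo*, *kelu*); -wi when the last vowel of the stem is an unrounded vowel (*hepe*, *ufa*).
The last vowel of *ru* is /u/, which is a rounded vowel, so the suffix is -lob, giving *rulob*.
The last vowel of *pipa* is /a/, which is an unrounded vowel, so the suffix is -wi, giving *pipawi*.

rulob, pipawi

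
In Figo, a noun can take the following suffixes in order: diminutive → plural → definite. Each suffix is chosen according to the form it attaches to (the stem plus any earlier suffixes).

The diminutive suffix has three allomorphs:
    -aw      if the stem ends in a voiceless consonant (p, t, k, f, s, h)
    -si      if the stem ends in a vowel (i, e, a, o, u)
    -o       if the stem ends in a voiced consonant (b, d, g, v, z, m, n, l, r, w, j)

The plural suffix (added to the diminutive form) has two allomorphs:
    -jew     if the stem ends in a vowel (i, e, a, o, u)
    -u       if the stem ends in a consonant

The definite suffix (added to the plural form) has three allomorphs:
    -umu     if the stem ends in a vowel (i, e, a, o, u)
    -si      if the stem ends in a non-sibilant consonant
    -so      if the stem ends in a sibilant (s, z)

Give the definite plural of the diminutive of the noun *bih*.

bihawuumu

*bih*: final sound = /h/, a voiceless consonant → -aw → *bihaw*.
Since the final sound of the diminutive form *bihaw* is /w/ (a consonant), it takes -u, giving *bihawu*.
The plural form *bihawu*: final sound = /u/, a vowel → -umu → *bihawuumu*.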